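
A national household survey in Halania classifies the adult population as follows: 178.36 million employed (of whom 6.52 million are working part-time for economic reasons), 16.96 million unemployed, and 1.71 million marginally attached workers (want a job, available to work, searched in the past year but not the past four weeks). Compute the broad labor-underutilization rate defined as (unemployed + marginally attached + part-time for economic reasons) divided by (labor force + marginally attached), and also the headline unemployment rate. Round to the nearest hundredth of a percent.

Broad underutilization rate ≈ 12.78%; headline unemployment rate ≈ 8.68%.

Labor force = 178.36 + 16.96 = 195.32 million.
Numerator = 16.96 + 1.71 + 6.52 = 25.19 million.
Denominator = 195.32 + 1.71 = 197.03 million.
Broad rate = 25.19 / 197.03 = 12.78%.
Headline unemployment rate = 16.96 / 195.32 = 8.68%.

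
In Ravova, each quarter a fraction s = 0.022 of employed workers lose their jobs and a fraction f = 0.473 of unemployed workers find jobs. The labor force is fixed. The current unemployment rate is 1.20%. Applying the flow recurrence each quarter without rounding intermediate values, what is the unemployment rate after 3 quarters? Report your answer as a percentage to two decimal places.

Unemployment rate after three quarters ≈ 4.03%.

With a fixed labor force, u_{t+1} = u_t + s·(1−u_t) − f·u_t = u_t·(1−s−f) + s.
Here 1−s−f = 0.505 and s = 0.022.
u_1 = 0.012000 × 0.505 + 0.022 = 0.028060.
u_2 = 0.028060 × 0.505 + 0.022 = 0.036170.
u_3 = 0.036170 × 0.505 + 0.022 = 0.040266.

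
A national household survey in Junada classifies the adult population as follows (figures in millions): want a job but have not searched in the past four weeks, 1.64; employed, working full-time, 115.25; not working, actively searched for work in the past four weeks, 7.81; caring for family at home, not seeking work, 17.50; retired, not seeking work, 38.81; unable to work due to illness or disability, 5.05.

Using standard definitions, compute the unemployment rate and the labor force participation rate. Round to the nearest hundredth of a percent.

Unemployment rate ≈ 6.35%; labor force participation rate ≈ 66.14%.

Employed = 115.25 million.
Unemployed = 7.81 million.
Labor force = 115.25 + 7.81 = 123.06 million.
Not in labor force = 1.64 + 17.50 + 38.81 + 5.05 = 63.00 million (those not working and not actively searching are outside the labor force — including those who want a job but have given up searching).
Civilian working-age population = 123.06 + 63.00 = 186.06 million.
Unemployment rate = 7.81 / 123.06 = 6.35%.
Labor force participation rate = 123.06 / 186.06 = 66.14%.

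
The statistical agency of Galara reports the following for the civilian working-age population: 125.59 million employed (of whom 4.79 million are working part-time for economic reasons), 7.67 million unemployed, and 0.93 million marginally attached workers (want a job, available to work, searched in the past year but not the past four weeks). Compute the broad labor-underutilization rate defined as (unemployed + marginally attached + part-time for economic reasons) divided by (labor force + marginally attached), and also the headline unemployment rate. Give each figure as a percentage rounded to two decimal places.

Labor force = 125.59 + 7.67 = 133.26 million.
Numerator = 7.67 + 0.93 + 4.79 = 13.39 million.
Denominator = 133.26 + 0.93 = 134.19 million.
Broad rate = 13.39 / 134.19 = 9.98%.
Headline unemployment rate = 7.67 / 133.26 = 5.76%.

Broad underutilization rate ≈ 9.98%; headline unemployment rate ≈ 5.76%.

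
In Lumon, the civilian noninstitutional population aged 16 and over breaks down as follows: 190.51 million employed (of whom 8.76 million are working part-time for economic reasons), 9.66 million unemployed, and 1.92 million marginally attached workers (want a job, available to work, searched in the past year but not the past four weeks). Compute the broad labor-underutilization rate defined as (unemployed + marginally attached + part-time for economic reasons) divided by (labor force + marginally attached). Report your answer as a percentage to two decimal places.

Labor force = 190.51 + 9.66 = 200.17 million.
Numerator = 9.66 + 1.92 + 8.76 = 20.34 million.
Denominator = 200.17 + 1.92 = 202.09 million.
Broad rate = 20.34 / 202.09 = 10.06%.

Broad underutilization rate ≈ 10.06%.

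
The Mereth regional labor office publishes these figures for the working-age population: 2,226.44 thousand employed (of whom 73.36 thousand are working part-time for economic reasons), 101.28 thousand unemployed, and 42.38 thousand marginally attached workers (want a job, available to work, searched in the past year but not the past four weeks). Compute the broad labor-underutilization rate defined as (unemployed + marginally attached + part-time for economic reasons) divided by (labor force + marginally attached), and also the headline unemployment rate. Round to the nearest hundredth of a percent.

Labor force = 2,226.44 + 101.28 = 2,327.72 thousand.
Numerator = 101.28 + 42.38 + 73.36 = 217.02 thousand.
Denominator = 2,327.72 + 42.38 = 2,370.10 thousand.
Broad rate = 217.02 / 2,370.10 = 9.16%.
Headline unemployment rate = 101.28 / 2,327.72 = 4.35%.

Broad underutilization rate ≈ 9.16%; headline unemployment rate ≈ 4.35%.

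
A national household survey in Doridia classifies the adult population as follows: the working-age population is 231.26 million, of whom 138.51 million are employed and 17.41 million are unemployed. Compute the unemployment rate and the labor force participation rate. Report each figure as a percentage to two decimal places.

Labor force = employed + unemployed = 138.51 + 17.41 = 155.92 million.
Unemployment rate = 17.41 / 155.92 = 11.17%.
Labor force participation rate = 155.92 / 231.26 = 67.42%.

Unemployment rate ≈ 11.17%; labor force participation rate ≈ 67.42%.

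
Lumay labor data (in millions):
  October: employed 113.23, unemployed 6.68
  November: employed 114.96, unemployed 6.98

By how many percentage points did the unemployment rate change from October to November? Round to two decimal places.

The unemployment rate changed by +0.15 percentage points.

October: labor force = 113.23 + 6.68 = 119.91; u = 6.68/119.91 = 5.57%.
November: labor force = 114.96 + 6.98 = 121.94; u = 6.98/121.94 = 5.72%.
Change = 5.72% − 5.57% = +0.15 pp.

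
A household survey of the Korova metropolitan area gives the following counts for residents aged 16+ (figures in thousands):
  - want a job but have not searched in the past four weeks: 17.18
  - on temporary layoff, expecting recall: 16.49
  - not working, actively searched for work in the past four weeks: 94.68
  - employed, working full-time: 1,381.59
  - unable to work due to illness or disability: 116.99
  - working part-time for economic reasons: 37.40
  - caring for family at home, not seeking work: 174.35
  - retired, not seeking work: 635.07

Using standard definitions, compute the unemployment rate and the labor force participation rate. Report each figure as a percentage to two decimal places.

Employed = 1,381.59 + 37.40 = 1,418.99 thousand (anyone who worked, including part-time for economic reasons, counts as employed).
Unemployed = 16.49 + 94.68 = 111.17 thousand (jobless and actively searching, or on temporary layoff).
Labor force = 1,418.99 + 111.17 = 1,530.16 thousand.
Not in labor force = 17.18 + 116.99 + 174.35 + 635.07 = 943.59 thousand (those not working and not actively searching are outside the labor force — including those who want a job but have given up searching).
Civilian working-age population = 1,530.16 + 943.59 = 2,473.75 thousand.
Unemployment rate = 111.17 / 1,530.16 = 7.27%.
Labor force participation rate = 1,530.16 / 2,473.75 = 61.86%.

Unemployment rate ≈ 7.27%; labor force participation rate ≈ 61.86%.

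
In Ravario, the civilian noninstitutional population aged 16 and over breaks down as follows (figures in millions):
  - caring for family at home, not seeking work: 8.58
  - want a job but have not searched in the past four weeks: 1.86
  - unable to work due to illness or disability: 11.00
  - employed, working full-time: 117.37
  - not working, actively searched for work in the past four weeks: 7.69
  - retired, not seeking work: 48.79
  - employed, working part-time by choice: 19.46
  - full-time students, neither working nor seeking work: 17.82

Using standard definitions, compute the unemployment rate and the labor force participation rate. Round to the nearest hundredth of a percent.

Unemployment rate ≈ 5.32%; labor force participation rate ≈ 62.14%.

Employed = 117.37 + 19.46 = 136.83 million.
Unemployed = 7.69 million.
Labor force = 136.83 + 7.69 = 144.52 million.
Not in labor force = 8.58 + 1.86 + 11.00 + 48.79 + 17.82 = 88.05 million (those not working and not actively searching are outside the labor force — including those who want a job but have given up searching).
Civilian working-age population = 144.52 + 88.05 = 232.57 million.
Unemployment rate = 7.69 / 144.52 = 5.32%.
Labor force participation rate = 144.52 / 232.57 = 62.14%.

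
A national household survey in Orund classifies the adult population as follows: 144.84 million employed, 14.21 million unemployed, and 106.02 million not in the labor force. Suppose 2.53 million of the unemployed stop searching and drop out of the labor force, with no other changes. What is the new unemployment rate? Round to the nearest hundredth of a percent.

New unemployment rate ≈ 7.46%.

Initially, labor force = 144.84 + 14.21 = 159.05 million, so u = 14.21/159.05 = 8.93%.
After the change, unemployed and labor force both fall by 2.53 → E = 144.84, U = 11.68, labor force = 156.52 million.
New unemployment rate = 11.68 / 156.52 = 7.46%.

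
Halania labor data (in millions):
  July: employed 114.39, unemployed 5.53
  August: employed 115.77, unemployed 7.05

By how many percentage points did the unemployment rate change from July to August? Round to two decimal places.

The unemployment rate changed by +1.13 percentage points.

July: labor force = 114.39 + 5.53 = 119.92; u = 5.53/119.92 = 4.61%.
August: labor force = 115.77 + 7.05 = 122.82; u = 7.05/122.82 = 5.74%.
Change = 5.74% − 4.61% = +1.13 pp.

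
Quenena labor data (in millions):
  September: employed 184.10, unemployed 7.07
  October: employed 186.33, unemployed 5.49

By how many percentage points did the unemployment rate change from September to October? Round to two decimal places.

September: labor force = 184.10 + 7.07 = 191.17; u = 7.07/191.17 = 3.70%.
October: labor force = 186.33 + 5.49 = 191.82; u = 5.49/191.82 = 2.86%.
Change = 2.86% − 3.70% = −0.84 pp.

The unemployment rate changed by −0.84 percentage points.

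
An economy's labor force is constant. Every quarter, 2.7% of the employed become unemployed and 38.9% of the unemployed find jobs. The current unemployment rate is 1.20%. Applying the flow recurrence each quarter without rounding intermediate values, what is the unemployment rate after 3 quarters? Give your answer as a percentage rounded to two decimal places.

Unemployment rate after three quarters ≈ 5.44%.

With a fixed labor force, u_{t+1} = u_t + s·(1−u_t) − f·u_t = u_t·(1−s−f) + s.
Here 1−s−f = 0.584 and s = 0.027.
u_1 = 0.012000 × 0.584 + 0.027 = 0.034008.
u_2 = 0.034008 × 0.584 + 0.027 = 0.046861.
u_3 = 0.046861 × 0.584 + 0.027 = 0.054367.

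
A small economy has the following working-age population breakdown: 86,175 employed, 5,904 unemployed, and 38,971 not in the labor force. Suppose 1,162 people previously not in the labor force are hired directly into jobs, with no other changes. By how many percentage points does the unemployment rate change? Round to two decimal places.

The unemployment rate changes by −0.08 percentage points.

Initially, labor force = 86,175 + 5,904 = 92,079, so u = 5,904/92,079 = 6.41%.
After the change, employed and labor force both rise by 1,162; unemployed unchanged → E = 87,337, U = 5,904, labor force = 93,241.
New unemployment rate = 5,904 / 93,241 = 6.33%.
Change = 6.33% − 6.41% = −0.08 percentage points.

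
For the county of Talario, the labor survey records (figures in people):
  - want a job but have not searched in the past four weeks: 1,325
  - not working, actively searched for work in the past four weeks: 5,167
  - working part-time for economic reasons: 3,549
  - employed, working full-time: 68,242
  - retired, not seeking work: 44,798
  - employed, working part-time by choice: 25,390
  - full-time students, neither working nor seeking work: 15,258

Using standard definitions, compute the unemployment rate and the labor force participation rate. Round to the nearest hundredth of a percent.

Employed = 3,549 + 68,242 + 25,390 = 97,181 (anyone who worked, including part-time for economic reasons, counts as employed).
Unemployed = 5,167.
Labor force = 97,181 + 5,167 = 102,348.
Not in labor force = 1,325 + 44,798 + 15,258 = 61,381 (those not working and not actively searching are outside the labor force — including those who want a job but have given up searching).
Civilian working-age population = 102,348 + 61,381 = 163,729.
Unemployment rate = 5,167 / 102,348 = 5.05%.
Labor force participation rate = 102,348 / 163,729 = 62.51%.

Unemployment rate ≈ 5.05%; labor force participation rate ≈ 62.51%.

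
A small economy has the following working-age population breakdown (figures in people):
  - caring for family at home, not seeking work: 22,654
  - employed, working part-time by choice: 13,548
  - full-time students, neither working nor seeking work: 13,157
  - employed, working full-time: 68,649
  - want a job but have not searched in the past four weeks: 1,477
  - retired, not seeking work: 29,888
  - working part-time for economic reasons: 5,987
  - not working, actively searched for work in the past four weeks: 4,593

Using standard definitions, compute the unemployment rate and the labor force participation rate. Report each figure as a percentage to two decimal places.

Employed = 13,548 + 68,649 + 5,987 = 88,184 (anyone who worked, including part-time for economic reasons, counts as employed).
Unemployed = 4,593.
Labor force = 88,184 + 4,593 = 92,777.
Not in labor force = 22,654 + 13,157 + 1,477 + 29,888 = 67,176 (those not working and not actively searching are outside the labor force — including those who want a job but have given up searching).
Civilian working-age population = 92,777 + 67,176 = 159,953.
Unemployment rate = 4,593 / 92,777 = 4.95%.
Labor force participation rate = 92,777 / 159,953 = 58.00%.

Unemployment rate ≈ 4.95%; labor force participation rate ≈ 58.00%.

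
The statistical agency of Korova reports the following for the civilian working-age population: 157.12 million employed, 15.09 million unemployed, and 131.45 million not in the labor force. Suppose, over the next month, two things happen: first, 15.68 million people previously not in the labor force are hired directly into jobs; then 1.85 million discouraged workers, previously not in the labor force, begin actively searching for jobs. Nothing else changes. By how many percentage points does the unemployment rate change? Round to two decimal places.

Initially, labor force = 157.12 + 15.09 = 172.21 million, so u = 15.09/172.21 = 8.76%.
After the first change, employed and labor force both rise by 15.68; unemployed unchanged → E = 172.80, U = 15.09, labor force = 187.89 million.
After the second change, unemployed and labor force both rise by 1.85 → E = 172.80, U = 16.94, labor force = 189.74 million.
New unemployment rate = 16.94 / 189.74 = 8.93%.
Change = 8.93% − 8.76% = +0.17 percentage points.

The unemployment rate changes by +0.17 percentage points.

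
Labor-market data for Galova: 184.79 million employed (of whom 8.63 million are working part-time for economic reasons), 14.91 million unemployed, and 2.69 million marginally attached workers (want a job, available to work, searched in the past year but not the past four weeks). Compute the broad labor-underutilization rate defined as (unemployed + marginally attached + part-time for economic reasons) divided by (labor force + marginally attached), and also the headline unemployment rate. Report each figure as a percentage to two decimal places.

Labor force = 184.79 + 14.91 = 199.70 million.
Numerator = 14.91 + 2.69 + 8.63 = 26.23 million.
Denominator = 199.70 + 2.69 = 202.39 million.
Broad rate = 26.23 / 202.39 = 12.96%.
Headline unemployment rate = 14.91 / 199.70 = 7.47%.

Broad underutilization rate ≈ 12.96%; headline unemployment rate ≈ 7.47%.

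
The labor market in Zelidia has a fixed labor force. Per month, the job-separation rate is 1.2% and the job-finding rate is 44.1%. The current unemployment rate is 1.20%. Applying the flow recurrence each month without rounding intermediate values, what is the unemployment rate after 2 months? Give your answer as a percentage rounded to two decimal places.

Unemployment rate after two months ≈ 2.22%.

With a fixed labor force, u_{t+1} = u_t + s·(1−u_t) − f·u_t = u_t·(1−s−f) + s.
Here 1−s−f = 0.547 and s = 0.012.
u_1 = 0.012000 × 0.547 + 0.012 = 0.018564.
u_2 = 0.018564 × 0.547 + 0.012 = 0.022155.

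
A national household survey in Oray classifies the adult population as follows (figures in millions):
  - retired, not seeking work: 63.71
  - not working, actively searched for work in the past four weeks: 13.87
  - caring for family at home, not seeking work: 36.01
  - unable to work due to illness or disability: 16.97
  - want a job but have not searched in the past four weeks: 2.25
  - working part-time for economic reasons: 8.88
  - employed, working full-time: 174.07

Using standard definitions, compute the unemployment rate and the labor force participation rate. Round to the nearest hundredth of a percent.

Unemployment rate ≈ 7.05%; labor force participation rate ≈ 62.33%.

Employed = 8.88 + 174.07 = 182.95 million (anyone who worked, including part-time for economic reasons, counts as employed).
Unemployed = 13.87 million.
Labor force = 182.95 + 13.87 = 196.82 million.
Not in labor force = 63.71 + 36.01 + 16.97 + 2.25 = 118.94 million (those not working and not actively searching are outside the labor force — including those who want a job but have given up searching).
Civilian working-age population = 196.82 + 118.94 = 315.76 million.
Unemployment rate = 13.87 / 196.82 = 7.05%.
Labor force participation rate = 196.82 / 315.76 = 62.33%.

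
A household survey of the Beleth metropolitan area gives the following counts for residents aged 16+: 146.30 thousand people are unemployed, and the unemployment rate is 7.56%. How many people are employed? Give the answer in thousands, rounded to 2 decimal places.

Labor force = U / u = 146.30 / 0.0756 ≈ 1,935.19 thousand.
Employed = labor force − unemployed = 1,935.19 − 146.30 = 1,788.89 thousand.

About 1,788.89 thousand are employed.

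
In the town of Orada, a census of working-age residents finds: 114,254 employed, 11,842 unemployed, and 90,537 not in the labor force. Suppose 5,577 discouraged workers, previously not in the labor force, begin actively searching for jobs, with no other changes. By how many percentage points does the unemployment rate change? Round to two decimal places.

Initially, labor force = 114,254 + 11,842 = 126,096, so u = 11,842/126,096 = 9.39%.
After the change, unemployed and labor force both rise by 5,577 → E = 114,254, U = 17,419, labor force = 131,673.
New unemployment rate = 17,419 / 131,673 = 13.23%.
Change = 13.23% − 9.39% = +3.84 percentage points.

The unemployment rate changes by +3.84 percentage points.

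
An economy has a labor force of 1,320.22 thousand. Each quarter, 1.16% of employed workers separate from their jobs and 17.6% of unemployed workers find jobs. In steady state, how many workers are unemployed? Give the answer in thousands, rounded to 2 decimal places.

Steady-state unemployment rate u* = s/(s+f) = 1.16/(1.16+17.6) = 0.061834.
Unemployed = u* × labor force = 0.061834 × 1,320.22 ≈ 81.63 thousand.

About 81.63 thousand are unemployed in steady state.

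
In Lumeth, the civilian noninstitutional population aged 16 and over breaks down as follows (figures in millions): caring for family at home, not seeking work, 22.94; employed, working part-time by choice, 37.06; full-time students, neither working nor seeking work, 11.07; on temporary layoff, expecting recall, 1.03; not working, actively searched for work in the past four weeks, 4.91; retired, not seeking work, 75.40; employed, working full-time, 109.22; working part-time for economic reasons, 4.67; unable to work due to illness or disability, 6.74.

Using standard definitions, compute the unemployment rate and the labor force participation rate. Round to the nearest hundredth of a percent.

Unemployment rate ≈ 3.79%; labor force participation rate ≈ 57.46%.

Employed = 37.06 + 109.22 + 4.67 = 150.95 million (anyone who worked, including part-time for economic reasons, counts as employed).
Unemployed = 1.03 + 4.91 = 5.94 million (jobless and actively searching, or on temporary layoff).
Labor force = 150.95 + 5.94 = 156.89 million.
Not in labor force = 22.94 + 11.07 + 75.40 + 6.74 = 116.15 million (those not working and not actively searching are outside the labor force).
Civilian working-age population = 156.89 + 116.15 = 273.04 million.
Unemployment rate = 5.94 / 156.89 = 3.79%.
Labor force participation rate = 156.89 / 273.04 = 57.46%.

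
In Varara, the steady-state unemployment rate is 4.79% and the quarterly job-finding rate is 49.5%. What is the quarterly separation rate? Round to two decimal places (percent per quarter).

Separation rate ≈ 2.49% per quarter.

From u* = s/(s+f): s = u·f/(1−u).
s = 0.0479 × 49.5 / (1 − 0.0479) = 2.3710 / 0.9521 ≈ 2.49% per quarter.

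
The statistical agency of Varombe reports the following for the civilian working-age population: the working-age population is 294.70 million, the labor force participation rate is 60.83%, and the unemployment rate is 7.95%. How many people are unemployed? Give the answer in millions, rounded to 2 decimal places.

Labor force = 0.6083 × 294.70 = 179.27 million.
Unemployed = 0.0795 × 179.27 ≈ 14.25 million.

About 14.25 million are unemployed.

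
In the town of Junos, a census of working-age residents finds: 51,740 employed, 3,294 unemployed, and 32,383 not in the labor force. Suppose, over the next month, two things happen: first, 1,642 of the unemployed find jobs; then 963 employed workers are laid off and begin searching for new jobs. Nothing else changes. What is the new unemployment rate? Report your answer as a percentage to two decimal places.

New unemployment rate ≈ 4.75%.

Initially, labor force = 51,740 + 3,294 = 55,034, so u = 3,294/55,034 = 5.99%.
After the first change, unemployed falls and employed rises by 1,642; labor force unchanged → E = 53,382, U = 1,652, labor force = 55,034.
After the second change, employed falls and unemployed rises by 963; labor force unchanged → E = 52,419, U = 2,615, labor force = 55,034.
New unemployment rate = 2,615 / 55,034 = 4.75%.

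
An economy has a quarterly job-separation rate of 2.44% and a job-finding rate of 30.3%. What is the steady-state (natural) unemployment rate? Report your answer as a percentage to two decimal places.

At steady state the flows balance: s·E = f·U, so U/(E+U) = s/(s+f).
u* = 2.44 / (2.44 + 30.3) = 2.44 / 32.74 = 7.45%.

Steady-state unemployment rate ≈ 7.45%.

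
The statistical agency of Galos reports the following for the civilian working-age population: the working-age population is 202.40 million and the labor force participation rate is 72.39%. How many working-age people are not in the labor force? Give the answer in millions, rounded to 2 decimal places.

Share not in the labor force = 1 − 0.7239 = 0.2761.
Not in labor force = 0.2761 × 202.40 ≈ 55.88 million.

About 55.88 million are not in the labor force.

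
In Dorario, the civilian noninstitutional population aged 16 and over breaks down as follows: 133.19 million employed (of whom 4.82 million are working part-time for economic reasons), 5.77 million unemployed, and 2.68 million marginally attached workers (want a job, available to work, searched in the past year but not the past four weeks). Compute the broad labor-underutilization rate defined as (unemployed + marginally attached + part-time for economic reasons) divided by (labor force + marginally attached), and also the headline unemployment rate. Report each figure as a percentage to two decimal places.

Labor force = 133.19 + 5.77 = 138.96 million.
Numerator = 5.77 + 2.68 + 4.82 = 13.27 million.
Denominator = 138.96 + 2.68 = 141.64 million.
Broad rate = 13.27 / 141.64 = 9.37%.
Headline unemployment rate = 5.77 / 138.96 = 4.15%.

Broad underutilization rate ≈ 9.37%; headline unemployment rate ≈ 4.15%.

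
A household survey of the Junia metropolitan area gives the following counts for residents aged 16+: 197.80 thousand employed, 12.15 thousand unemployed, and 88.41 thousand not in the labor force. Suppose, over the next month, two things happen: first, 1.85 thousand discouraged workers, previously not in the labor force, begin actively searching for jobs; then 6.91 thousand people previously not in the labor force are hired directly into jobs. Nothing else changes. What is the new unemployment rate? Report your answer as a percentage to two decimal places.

Initially, labor force = 197.80 + 12.15 = 209.95 thousand, so u = 12.15/209.95 = 5.79%.
After the first change, unemployed and labor force both rise by 1.85 → E = 197.80, U = 14.00, labor force = 211.80 thousand.
After the second change, employed and labor force both rise by 6.91; unemployed unchanged → E = 204.71, U = 14.00, labor force = 218.71 thousand.
New unemployment rate = 14.00 / 218.71 = 6.40%.

New unemployment rate ≈ 6.40%.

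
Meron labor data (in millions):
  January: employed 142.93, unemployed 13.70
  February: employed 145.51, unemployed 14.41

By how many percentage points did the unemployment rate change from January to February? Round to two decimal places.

The unemployment rate changed by +0.26 percentage points.

January: labor force = 142.93 + 13.70 = 156.63; u = 13.70/156.63 = 8.75%.
February: labor force = 145.51 + 14.41 = 159.92; u = 14.41/159.92 = 9.01%.
Change = 9.01% − 8.75% = +0.26 pp.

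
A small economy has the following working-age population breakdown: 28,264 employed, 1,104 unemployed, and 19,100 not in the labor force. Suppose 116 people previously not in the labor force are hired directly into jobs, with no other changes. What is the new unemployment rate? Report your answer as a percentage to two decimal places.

Initially, labor force = 28,264 + 1,104 = 29,368, so u = 1,104/29,368 = 3.76%.
After the change, employed and labor force both rise by 116; unemployed unchanged → E = 28,380, U = 1,104, labor force = 29,484.
New unemployment rate = 1,104 / 29,484 = 3.74%.

New unemployment rate ≈ 3.74%.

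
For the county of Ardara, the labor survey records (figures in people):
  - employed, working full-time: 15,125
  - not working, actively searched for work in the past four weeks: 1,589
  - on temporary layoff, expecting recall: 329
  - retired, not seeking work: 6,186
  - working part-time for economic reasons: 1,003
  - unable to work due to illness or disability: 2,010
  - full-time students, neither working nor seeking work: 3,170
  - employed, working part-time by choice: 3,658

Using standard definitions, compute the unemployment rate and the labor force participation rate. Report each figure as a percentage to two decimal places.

Employed = 15,125 + 1,003 + 3,658 = 19,786 (anyone who worked, including part-time for economic reasons, counts as employed).
Unemployed = 1,589 + 329 = 1,918 (jobless and actively searching, or on temporary layoff).
Labor force = 19,786 + 1,918 = 21,704.
Not in labor force = 6,186 + 2,010 + 3,170 = 11,366 (those not working and not actively searching are outside the labor force).
Civilian working-age population = 21,704 + 11,366 = 33,070.
Unemployment rate = 1,918 / 21,704 = 8.84%.
Labor force participation rate = 21,704 / 33,070 = 65.63%.

Unemployment rate ≈ 8.84%; labor force participation rate ≈ 65.63%.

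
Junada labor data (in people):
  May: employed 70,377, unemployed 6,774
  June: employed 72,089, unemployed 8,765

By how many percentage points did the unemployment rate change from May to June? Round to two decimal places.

The unemployment rate changed by +2.06 percentage points.

May: labor force = 70,377 + 6,774 = 77,151; u = 6,774/77,151 = 8.78%.
June: labor force = 72,089 + 8,765 = 80,854; u = 8,765/80,854 = 10.84%.
Change = 10.84% − 8.78% = +2.06 pp.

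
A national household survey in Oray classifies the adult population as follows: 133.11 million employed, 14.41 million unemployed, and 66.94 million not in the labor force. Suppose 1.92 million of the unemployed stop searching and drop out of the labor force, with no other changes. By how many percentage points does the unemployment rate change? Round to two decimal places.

The unemployment rate changes by −1.19 percentage points.

Initially, labor force = 133.11 + 14.41 = 147.52 million, so u = 14.41/147.52 = 9.77%.
After the change, unemployed and labor force both fall by 1.92 → E = 133.11, U = 12.49, labor force = 145.60 million.
New unemployment rate = 12.49 / 145.60 = 8.58%.
Change = 8.58% − 9.77% = −1.19 percentage points.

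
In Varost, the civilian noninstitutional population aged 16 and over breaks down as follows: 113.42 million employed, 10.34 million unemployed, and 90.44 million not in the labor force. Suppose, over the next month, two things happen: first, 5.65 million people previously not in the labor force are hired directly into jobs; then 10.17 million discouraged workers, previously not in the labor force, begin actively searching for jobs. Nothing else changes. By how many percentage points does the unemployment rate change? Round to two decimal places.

Initially, labor force = 113.42 + 10.34 = 123.76 million, so u = 10.34/123.76 = 8.35%.
After the first change, employed and labor force both rise by 5.65; unemployed unchanged → E = 119.07, U = 10.34, labor force = 129.41 million.
After the second change, unemployed and labor force both rise by 10.17 → E = 119.07, U = 20.51, labor force = 139.58 million.
New unemployment rate = 20.51 / 139.58 = 14.69%.
Change = 14.69% − 8.35% = +6.34 percentage points.

The unemployment rate changes by +6.34 percentage points.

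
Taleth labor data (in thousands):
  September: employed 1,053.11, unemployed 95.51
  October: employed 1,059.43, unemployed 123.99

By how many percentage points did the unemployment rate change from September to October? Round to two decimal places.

September: labor force = 1,053.11 + 95.51 = 1,148.62; u = 95.51/1,148.62 = 8.32%.
October: labor force = 1,059.43 + 123.99 = 1,183.42; u = 123.99/1,183.42 = 10.48%.
Change = 10.48% − 8.32% = +2.16 pp.

The unemployment rate changed by +2.16 percentage points.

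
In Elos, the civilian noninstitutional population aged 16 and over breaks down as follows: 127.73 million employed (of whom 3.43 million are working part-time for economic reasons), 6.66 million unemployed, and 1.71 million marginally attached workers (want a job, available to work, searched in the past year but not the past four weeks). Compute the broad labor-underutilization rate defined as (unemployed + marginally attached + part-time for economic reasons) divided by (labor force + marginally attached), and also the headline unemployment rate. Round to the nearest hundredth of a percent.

Broad underutilization rate ≈ 8.67%; headline unemployment rate ≈ 4.96%.

Labor force = 127.73 + 6.66 = 134.39 million.
Numerator = 6.66 + 1.71 + 3.43 = 11.80 million.
Denominator = 134.39 + 1.71 = 136.10 million.
Broad rate = 11.80 / 136.10 = 8.67%.
Headline unemployment rate = 6.66 / 134.39 = 4.96%.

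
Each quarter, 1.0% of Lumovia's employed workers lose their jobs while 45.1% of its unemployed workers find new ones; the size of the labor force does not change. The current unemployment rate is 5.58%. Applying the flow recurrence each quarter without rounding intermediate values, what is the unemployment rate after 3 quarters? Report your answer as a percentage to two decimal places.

With a fixed labor force, u_{t+1} = u_t + s·(1−u_t) − f·u_t = u_t·(1−s−f) + s.
Here 1−s−f = 0.539 and s = 0.010.
u_1 = 0.055800 × 0.539 + 0.010 = 0.040076.
u_2 = 0.040076 × 0.539 + 0.010 = 0.031601.
u_3 = 0.031601 × 0.539 + 0.010 = 0.027033.

Unemployment rate after three quarters ≈ 2.70%.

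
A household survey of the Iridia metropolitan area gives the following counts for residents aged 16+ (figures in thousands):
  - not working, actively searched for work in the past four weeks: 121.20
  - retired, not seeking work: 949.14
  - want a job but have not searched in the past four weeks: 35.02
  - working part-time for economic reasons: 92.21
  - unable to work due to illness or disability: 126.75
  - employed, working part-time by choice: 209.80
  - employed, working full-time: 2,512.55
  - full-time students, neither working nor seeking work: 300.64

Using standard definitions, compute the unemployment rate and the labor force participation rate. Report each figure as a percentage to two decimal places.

Employed = 92.21 + 209.80 + 2,512.55 = 2,814.56 thousand (anyone who worked, including part-time for economic reasons, counts as employed).
Unemployed = 121.20 thousand.
Labor force = 2,814.56 + 121.20 = 2,935.76 thousand.
Not in labor force = 949.14 + 35.02 + 126.75 + 300.64 = 1,411.55 thousand (those not working and not actively searching are outside the labor force — including those who want a job but have given up searching).
Civilian working-age population = 2,935.76 + 1,411.55 = 4,347.31 thousand.
Unemployment rate = 121.20 / 2,935.76 = 4.13%.
Labor force participation rate = 2,935.76 / 4,347.31 = 67.53%.

Unemployment rate ≈ 4.13%; labor force participation rate ≈ 67.53%.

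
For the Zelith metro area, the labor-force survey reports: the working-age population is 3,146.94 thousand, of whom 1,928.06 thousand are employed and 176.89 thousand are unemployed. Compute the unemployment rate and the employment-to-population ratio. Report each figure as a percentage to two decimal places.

Unemployment rate ≈ 8.40%; employment-population ratio ≈ 61.27%.

Labor force = employed + unemployed = 1,928.06 + 176.89 = 2,104.95 thousand.
Unemployment rate = 176.89 / 2,104.95 = 8.40%.
Employment-population ratio = 1,928.06 / 3,146.94 = 61.27%.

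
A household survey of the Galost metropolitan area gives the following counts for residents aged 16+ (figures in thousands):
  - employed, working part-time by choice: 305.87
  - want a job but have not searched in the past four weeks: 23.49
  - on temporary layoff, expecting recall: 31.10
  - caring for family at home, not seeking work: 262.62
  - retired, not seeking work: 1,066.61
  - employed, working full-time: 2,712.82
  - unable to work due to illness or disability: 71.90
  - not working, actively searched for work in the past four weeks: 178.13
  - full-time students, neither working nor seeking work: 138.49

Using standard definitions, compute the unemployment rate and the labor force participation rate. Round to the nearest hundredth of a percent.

Employed = 305.87 + 2,712.82 = 3,018.69 thousand.
Unemployed = 31.10 + 178.13 = 209.23 thousand (jobless and actively searching, or on temporary layoff).
Labor force = 3,018.69 + 209.23 = 3,227.92 thousand.
Not in labor force = 23.49 + 262.62 + 1,066.61 + 71.90 + 138.49 = 1,563.11 thousand (those not working and not actively searching are outside the labor force — including those who want a job but have given up searching).
Civilian working-age population = 3,227.92 + 1,563.11 = 4,791.03 thousand.
Unemployment rate = 209.23 / 3,227.92 = 6.48%.
Labor force participation rate = 3,227.92 / 4,791.03 = 67.37%.

Unemployment rate ≈ 6.48%; labor force participation rate ≈ 67.37%.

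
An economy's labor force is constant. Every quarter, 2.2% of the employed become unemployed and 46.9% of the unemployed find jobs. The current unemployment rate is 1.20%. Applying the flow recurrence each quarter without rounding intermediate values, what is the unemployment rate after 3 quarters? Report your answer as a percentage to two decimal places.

Unemployment rate after three quarters ≈ 4.05%.

With a fixed labor force, u_{t+1} = u_t + s·(1−u_t) − f·u_t = u_t·(1−s−f) + s.
Here 1−s−f = 0.509 and s = 0.022.
u_1 = 0.012000 × 0.509 + 0.022 = 0.028108.
u_2 = 0.028108 × 0.509 + 0.022 = 0.036307.
u_3 = 0.036307 × 0.509 + 0.022 = 0.040480.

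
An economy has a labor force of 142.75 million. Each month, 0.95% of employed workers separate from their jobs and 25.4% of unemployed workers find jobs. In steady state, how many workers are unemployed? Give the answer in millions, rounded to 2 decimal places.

Steady-state unemployment rate u* = s/(s+f) = 0.95/(0.95+25.4) = 0.036053.
Unemployed = u* × labor force = 0.036053 × 142.75 ≈ 5.15 million.

About 5.15 million are unemployed in steady state.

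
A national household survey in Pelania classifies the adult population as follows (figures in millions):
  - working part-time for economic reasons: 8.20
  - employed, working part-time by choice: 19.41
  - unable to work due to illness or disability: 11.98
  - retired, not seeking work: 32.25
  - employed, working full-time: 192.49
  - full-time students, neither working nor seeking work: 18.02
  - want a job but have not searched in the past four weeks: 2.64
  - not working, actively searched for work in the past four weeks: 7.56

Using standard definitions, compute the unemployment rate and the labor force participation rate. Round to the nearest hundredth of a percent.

Unemployment rate ≈ 3.32%; labor force participation rate ≈ 77.82%.

Employed = 8.20 + 19.41 + 192.49 = 220.10 million (anyone who worked, including part-time for economic reasons, counts as employed).
Unemployed = 7.56 million.
Labor force = 220.10 + 7.56 = 227.66 million.
Not in labor force = 11.98 + 32.25 + 18.02 + 2.64 = 64.89 million (those not working and not actively searching are outside the labor force — including those who want a job but have given up searching).
Civilian working-age population = 227.66 + 64.89 = 292.55 million.
Unemployment rate = 7.56 / 227.66 = 3.32%.
Labor force participation rate = 227.66 / 292.55 = 77.82%.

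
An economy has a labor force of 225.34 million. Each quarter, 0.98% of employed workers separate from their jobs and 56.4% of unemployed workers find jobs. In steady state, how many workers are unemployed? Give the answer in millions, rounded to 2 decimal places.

Steady-state unemployment rate u* = s/(s+f) = 0.98/(0.98+56.4) = 0.017079.
Unemployed = u* × labor force = 0.017079 × 225.34 ≈ 3.85 million.

About 3.85 million are unemployed in steady state.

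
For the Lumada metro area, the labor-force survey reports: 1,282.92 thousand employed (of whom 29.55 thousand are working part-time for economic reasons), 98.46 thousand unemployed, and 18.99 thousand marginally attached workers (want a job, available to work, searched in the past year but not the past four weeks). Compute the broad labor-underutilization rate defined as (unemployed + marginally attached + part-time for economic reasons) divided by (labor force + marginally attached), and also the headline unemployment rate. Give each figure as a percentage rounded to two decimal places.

Broad underutilization rate ≈ 10.50%; headline unemployment rate ≈ 7.13%.

Labor force = 1,282.92 + 98.46 = 1,381.38 thousand.
Numerator = 98.46 + 18.99 + 29.55 = 147.00 thousand.
Denominator = 1,381.38 + 18.99 = 1,400.37 thousand.
Broad rate = 147.00 / 1,400.37 = 10.50%.
Headline unemployment rate = 98.46 / 1,381.38 = 7.13%.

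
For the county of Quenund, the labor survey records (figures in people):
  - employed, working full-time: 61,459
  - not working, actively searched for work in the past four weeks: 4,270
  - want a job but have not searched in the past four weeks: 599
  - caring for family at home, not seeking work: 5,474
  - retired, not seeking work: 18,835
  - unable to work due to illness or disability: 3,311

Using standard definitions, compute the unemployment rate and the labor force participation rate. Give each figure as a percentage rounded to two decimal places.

Employed = 61,459.
Unemployed = 4,270.
Labor force = 61,459 + 4,270 = 65,729.
Not in labor force = 599 + 5,474 + 18,835 + 3,311 = 28,219 (those not working and not actively searching are outside the labor force — including those who want a job but have given up searching).
Civilian working-age population = 65,729 + 28,219 = 93,948.
Unemployment rate = 4,270 / 65,729 = 6.50%.
Labor force participation rate = 65,729 / 93,948 = 69.96%.

Unemployment rate ≈ 6.50%; labor force participation rate ≈ 69.96%.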